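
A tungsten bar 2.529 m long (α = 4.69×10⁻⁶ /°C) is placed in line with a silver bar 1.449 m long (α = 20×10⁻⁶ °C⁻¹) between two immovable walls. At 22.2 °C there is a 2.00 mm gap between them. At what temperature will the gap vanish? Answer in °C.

Gap closes when ΔL₁ + ΔL₂ = 2.00 mm = 2.00×10⁻³ m
(α₁L₁ + α₂L₂)ΔT = g
α₁L₁ + α₂L₂ = 4.69×10⁻⁶×2.529 + 20×10⁻⁶×1.449 = 4.084101×10⁻⁵ m/K
ΔT = 2.00×10⁻³ / 4.084101×10⁻⁵ = 48.970 K
T = 22.2 + 48.970 = 71.170 °C

T = 71.2 °C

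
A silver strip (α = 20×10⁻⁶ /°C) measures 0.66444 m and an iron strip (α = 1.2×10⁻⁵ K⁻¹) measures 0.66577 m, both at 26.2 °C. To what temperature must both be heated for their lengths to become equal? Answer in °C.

L₁(1 + α₁ΔT) = L₂(1 + α₂ΔT) ⇒ ΔT = (L₂ − L₁)/(α₁L₁ − α₂L₂)
L₂ − L₁ = 0.66577 − 0.66444 = 1.33×10⁻³ m
α₁L₁ − α₂L₂ = 20×10⁻⁶×0.66444 − 1.2×10⁻⁵×0.66577 = 5.29956×10⁻⁶ m/K
ΔT = 1.33×10⁻³ / 5.29956×10⁻⁶ = 250.964 K
T = 26.2 + 250.964 = 277.164 °C

T = 277.2 °C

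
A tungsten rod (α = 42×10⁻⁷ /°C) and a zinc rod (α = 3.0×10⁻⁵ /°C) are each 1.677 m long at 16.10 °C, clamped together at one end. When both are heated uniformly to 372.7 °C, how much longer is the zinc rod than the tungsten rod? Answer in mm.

ΔT = 356.60 K
tungsten: ΔL = 42×10⁻⁷ × 1.677 m × 356.60 = 2.5117×10⁻³ m = 2.5117 mm
zinc: ΔL = 3.0×10⁻⁵ × 1.677 m × 356.60 = 1.7941×10⁻² m = 17.941 mm
difference = 17.941 − 2.5117 = 15.4293 mm

15.4 mm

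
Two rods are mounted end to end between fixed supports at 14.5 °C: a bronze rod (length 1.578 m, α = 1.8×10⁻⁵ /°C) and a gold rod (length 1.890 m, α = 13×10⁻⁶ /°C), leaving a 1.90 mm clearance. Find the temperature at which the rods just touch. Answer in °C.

T = 50.4 °C

Gap closes when ΔL₁ + ΔL₂ = 1.90 mm = 1.90×10⁻³ m
(α₁L₁ + α₂L₂)ΔT = g
α₁L₁ + α₂L₂ = 1.8×10⁻⁵×1.578 + 13×10⁻⁶×1.890 = 5.2974×10⁻⁵ m/K
ΔT = 1.90×10⁻³ / 5.2974×10⁻⁵ = 35.867 K
T = 14.5 + 35.867 = 50.367 °C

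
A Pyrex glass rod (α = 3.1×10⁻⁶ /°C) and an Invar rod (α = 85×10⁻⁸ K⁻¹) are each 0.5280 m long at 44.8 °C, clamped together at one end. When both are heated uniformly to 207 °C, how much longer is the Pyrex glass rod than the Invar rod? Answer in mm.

0.193 mm

ΔT = 162.2 K
Pyrex glass: ΔL = 3.1×10⁻⁶ × 0.5280 m × 162.2 = 2.6549×10⁻⁴ m = 0.26549 mm
Invar: ΔL = 85×10⁻⁸ × 0.5280 m × 162.2 = 7.2795×10⁻⁵ m = 0.072795 mm
difference = 0.26549 − 0.072795 = 0.192695 mm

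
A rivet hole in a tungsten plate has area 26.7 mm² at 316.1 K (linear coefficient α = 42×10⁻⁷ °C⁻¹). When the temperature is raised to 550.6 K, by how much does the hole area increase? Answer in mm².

ΔA = 0.0526 mm²

Area coefficient ≈ 2α; |ΔT| = 234.5 K
ΔA = 2αA₀ΔT = 2(42×10⁻⁷)(26.7)(234.5) = 0.0526 mm²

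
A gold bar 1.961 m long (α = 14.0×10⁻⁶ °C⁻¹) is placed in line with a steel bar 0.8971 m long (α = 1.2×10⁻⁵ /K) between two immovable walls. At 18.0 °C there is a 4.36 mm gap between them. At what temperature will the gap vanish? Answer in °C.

Gap closes when ΔL₁ + ΔL₂ = 4.36 mm = 4.36×10⁻³ m
(α₁L₁ + α₂L₂)ΔT = g
α₁L₁ + α₂L₂ = 14.0×10⁻⁶×1.961 + 1.2×10⁻⁵×0.8971 = 3.82192×10⁻⁵ m/K
ΔT = 4.36×10⁻³ / 3.82192×10⁻⁵ = 114.08 K
T = 18.0 + 114.08 = 132.08 °C

T = 132 °C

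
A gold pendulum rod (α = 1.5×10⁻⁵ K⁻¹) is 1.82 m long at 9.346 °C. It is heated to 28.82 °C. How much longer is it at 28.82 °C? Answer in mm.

ΔL = 0.532 mm

|ΔT| = |28.82 − 9.346| = 19.474 K
ΔL = αL₀ΔT = (1.5×10⁻⁵)(1.82)(19.474) = 5.32×10⁻⁴ m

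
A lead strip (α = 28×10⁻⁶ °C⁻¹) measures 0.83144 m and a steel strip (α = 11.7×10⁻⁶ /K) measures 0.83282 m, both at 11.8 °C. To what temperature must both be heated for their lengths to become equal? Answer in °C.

L₁(1 + α₁ΔT) = L₂(1 + α₂ΔT) ⇒ ΔT = (L₂ − L₁)/(α₁L₁ − α₂L₂)
L₂ − L₁ = 0.83282 − 0.83144 = 1.38×10⁻³ m
α₁L₁ − α₂L₂ = 28×10⁻⁶×0.83144 − 11.7×10⁻⁶×0.83282 = 1.3536326×10⁻⁵ m/K
ΔT = 1.38×10⁻³ / 1.3536326×10⁻⁵ = 101.948 K
T = 11.8 + 101.948 = 113.748 °C

T = 113.7 °C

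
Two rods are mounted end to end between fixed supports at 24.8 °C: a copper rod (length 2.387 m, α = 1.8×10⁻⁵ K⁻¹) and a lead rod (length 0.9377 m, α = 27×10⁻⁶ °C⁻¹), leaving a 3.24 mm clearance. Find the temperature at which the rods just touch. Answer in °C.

T = 72.2 °C

α₁L₁ = 4.2966×10⁻⁵ m/K, α₂L₂ = 2.53179×10⁻⁵ m/K → total 6.82839×10⁻⁵ m/K
ΔT = g/(α₁L₁+α₂L₂) = 3.24×10⁻³ / 6.82839×10⁻⁵ = 47.449 K
T = 24.8 + 47.449 = 72.249 °C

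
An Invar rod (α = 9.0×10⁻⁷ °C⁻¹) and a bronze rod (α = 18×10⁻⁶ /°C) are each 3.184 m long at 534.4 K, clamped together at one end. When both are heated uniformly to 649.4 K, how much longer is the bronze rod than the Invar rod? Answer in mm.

ΔT = 115.0 K
Invar: ΔL = 9.0×10⁻⁷ × 3.184 m × 115.0 = 3.2954×10⁻⁴ m = 0.32954 mm
bronze: ΔL = 18×10⁻⁶ × 3.184 m × 115.0 = 6.5909×10⁻³ m = 6.5909 mm
difference = 6.5909 − 0.32954 = 6.26136 mm

6.26 mm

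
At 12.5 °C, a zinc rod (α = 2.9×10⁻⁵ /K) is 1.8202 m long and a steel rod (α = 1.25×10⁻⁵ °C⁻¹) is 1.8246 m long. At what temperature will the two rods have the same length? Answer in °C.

L₁(1 + α₁ΔT) = L₂(1 + α₂ΔT) ⇒ ΔT = (L₂ − L₁)/(α₁L₁ − α₂L₂)
L₂ − L₁ = 1.8246 − 1.8202 = 4.40×10⁻³ m
α₁L₁ − α₂L₂ = 2.9×10⁻⁵×1.8202 − 1.25×10⁻⁵×1.8246 = 2.99783×10⁻⁵ m/K
ΔT = 4.40×10⁻³ / 2.99783×10⁻⁵ = 146.773 K
T = 12.5 + 146.773 = 159.273 °C

T = 159.3 °C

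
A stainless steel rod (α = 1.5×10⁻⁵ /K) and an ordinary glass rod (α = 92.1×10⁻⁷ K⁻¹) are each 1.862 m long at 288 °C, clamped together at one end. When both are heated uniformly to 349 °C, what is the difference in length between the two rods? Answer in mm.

0.658 mm

ΔT = 61 K
stainless steel: ΔL = 1.5×10⁻⁵ × 1.862 m × 61 = 1.7037×10⁻³ m = 1.7037 mm
ordinary glass: ΔL = 92.1×10⁻⁷ × 1.862 m × 61 = 1.0461×10⁻³ m = 1.0461 mm
difference = 1.7037 − 1.0461 = 0.6576 mm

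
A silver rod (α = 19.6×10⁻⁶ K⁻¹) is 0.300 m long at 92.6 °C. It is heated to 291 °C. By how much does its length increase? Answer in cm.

|ΔT| = |291 − 92.6| = 198.4 K
ΔL = αL₀ΔT = (19.6×10⁻⁶)(0.300)(198.4) = 1.17×10⁻³ m

ΔL = 0.117 cm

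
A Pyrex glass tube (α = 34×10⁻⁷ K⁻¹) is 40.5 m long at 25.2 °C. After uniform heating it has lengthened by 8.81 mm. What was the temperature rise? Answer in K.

ΔT = 64.0 K

ΔL = αL₀ΔT ⇒ ΔT = ΔL / (αL₀)
ΔT = 8.81×10⁻³ m / (34×10⁻⁷ × 40.5 m) = 63.980 K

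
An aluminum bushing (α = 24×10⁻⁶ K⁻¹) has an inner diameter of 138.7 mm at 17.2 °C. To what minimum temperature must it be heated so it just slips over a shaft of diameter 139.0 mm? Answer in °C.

T = 107 °C

Required Δd = 139.0 − 138.7 = 0.3 mm
Δd = αd₀ΔT ⇒ ΔT = Δd/(αd₀) = 0.3 / (24×10⁻⁶ × 138.7) = 90.12 K
T_min = 17.2 + 90.12 = 107.32 °C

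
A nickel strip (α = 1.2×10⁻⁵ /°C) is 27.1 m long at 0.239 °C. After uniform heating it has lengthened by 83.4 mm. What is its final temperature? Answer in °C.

T = 257 °C

ΔL = αL₀ΔT ⇒ ΔT = ΔL / (αL₀)
ΔT = 83.4×10⁻³ m / (1.2×10⁻⁵ × 27.1 m) = 256.458 K
T = 0.239 + 256.458 = 256.697 °C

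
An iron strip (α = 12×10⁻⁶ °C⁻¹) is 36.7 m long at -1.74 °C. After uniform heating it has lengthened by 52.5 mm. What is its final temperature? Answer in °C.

T = 117 °C

ΔL = αL₀ΔT ⇒ ΔT = ΔL / (αL₀)
ΔT = 52.5×10⁻³ m / (12×10⁻⁶ × 36.7 m) = 119.21 K
T = -1.74 + 119.21 = 117.47 °C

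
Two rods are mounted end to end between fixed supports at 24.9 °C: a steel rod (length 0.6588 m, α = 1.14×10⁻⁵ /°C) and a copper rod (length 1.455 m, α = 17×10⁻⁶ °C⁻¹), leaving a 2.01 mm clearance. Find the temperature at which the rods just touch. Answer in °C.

Gap closes when ΔL₁ + ΔL₂ = 2.01 mm = 2.01×10⁻³ m
(α₁L₁ + α₂L₂)ΔT = g
α₁L₁ + α₂L₂ = 1.14×10⁻⁵×0.6588 + 17×10⁻⁶×1.455 = 3.224532×10⁻⁵ m/K
ΔT = 2.01×10⁻³ / 3.224532×10⁻⁵ = 62.335 K
T = 24.9 + 62.335 = 87.235 °C

T = 87.2 °C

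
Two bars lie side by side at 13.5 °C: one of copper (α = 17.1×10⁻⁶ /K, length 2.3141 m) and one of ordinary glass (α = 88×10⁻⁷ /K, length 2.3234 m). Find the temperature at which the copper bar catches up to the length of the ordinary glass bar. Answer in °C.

T = 499.8 °C

L₁(1 + α₁ΔT) = L₂(1 + α₂ΔT) ⇒ ΔT = (L₂ − L₁)/(α₁L₁ − α₂L₂)
L₂ − L₁ = 2.3234 − 2.3141 = 9.30×10⁻³ m
α₁L₁ − α₂L₂ = 17.1×10⁻⁶×2.3141 − 88×10⁻⁷×2.3234 = 1.912519×10⁻⁵ m/K
ΔT = 9.30×10⁻³ / 1.912519×10⁻⁵ = 486.270 K
T = 13.5 + 486.270 = 499.770 °C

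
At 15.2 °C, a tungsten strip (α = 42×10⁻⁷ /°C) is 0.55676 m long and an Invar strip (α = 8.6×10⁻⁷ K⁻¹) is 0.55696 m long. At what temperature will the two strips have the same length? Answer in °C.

T = 122.8 °C

Equal length when α₁L₁ΔT − α₂L₂ΔT = L₂ − L₁ = 2.00×10⁻⁴ m
α₁L₁ = 2.338392×10⁻⁶, α₂L₂ = 4.789856×10⁻⁷ → Δ(αL) = 1.8594064×10⁻⁶ m/K
ΔT = 2.00×10⁻⁴ / 1.8594064×10⁻⁶ = 107.561 K, so T = 15.2 + 107.561 = 122.761 °C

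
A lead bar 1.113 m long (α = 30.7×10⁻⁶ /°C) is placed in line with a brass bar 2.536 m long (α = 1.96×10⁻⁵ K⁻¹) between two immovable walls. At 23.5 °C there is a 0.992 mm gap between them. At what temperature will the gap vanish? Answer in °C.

Gap closes when ΔL₁ + ΔL₂ = 0.992 mm = 9.92×10⁻⁴ m
(α₁L₁ + α₂L₂)ΔT = g
α₁L₁ + α₂L₂ = 30.7×10⁻⁶×1.113 + 1.96×10⁻⁵×2.536 = 8.38747×10⁻⁵ m/K
ΔT = 9.92×10⁻⁴ / 8.38747×10⁻⁵ = 11.827 K
T = 23.5 + 11.827 = 35.327 °C

T = 35.3 °C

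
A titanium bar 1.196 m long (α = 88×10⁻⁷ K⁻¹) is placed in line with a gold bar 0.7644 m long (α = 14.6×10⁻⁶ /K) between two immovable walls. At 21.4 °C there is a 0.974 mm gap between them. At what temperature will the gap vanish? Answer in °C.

Gap closes when ΔL₁ + ΔL₂ = 0.974 mm = 9.74×10⁻⁴ m
(α₁L₁ + α₂L₂)ΔT = g
α₁L₁ + α₂L₂ = 88×10⁻⁷×1.196 + 14.6×10⁻⁶×0.7644 = 2.168504×10⁻⁵ m/K
ΔT = 9.74×10⁻⁴ / 2.168504×10⁻⁵ = 44.916 K
T = 21.4 + 44.916 = 66.316 °C

T = 66.3 °C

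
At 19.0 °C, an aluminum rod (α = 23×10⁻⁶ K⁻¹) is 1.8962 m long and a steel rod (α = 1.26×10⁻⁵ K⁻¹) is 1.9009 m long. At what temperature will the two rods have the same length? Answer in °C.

T = 258.0 °C

Equal length when α₁L₁ΔT − α₂L₂ΔT = L₂ − L₁ = 4.70×10⁻³ m
α₁L₁ = 4.36126×10⁻⁵, α₂L₂ = 2.395134×10⁻⁵ → Δ(αL) = 1.966126×10⁻⁵ m/K
ΔT = 4.70×10⁻³ / 1.966126×10⁻⁵ = 239.049 K, so T = 19.0 + 239.049 = 258.049 °C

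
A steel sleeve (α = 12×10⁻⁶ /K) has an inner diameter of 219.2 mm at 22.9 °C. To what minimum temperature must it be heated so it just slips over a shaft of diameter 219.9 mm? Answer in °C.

T = 289 °C

Required Δd = 219.9 − 219.2 = 0.7 mm
Δd = αd₀ΔT ⇒ ΔT = Δd/(αd₀) = 0.7 / (12×10⁻⁶ × 219.2) = 266.12 K
T_min = 22.9 + 266.12 = 289.02 °C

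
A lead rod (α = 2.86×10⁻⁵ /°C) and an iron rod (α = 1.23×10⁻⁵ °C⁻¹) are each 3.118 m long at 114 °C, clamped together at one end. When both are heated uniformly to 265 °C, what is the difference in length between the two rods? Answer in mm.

ΔT = 151 K
lead: ΔL = 2.86×10⁻⁵ × 3.118 m × 151 = 1.3465×10⁻² m = 13.465 mm
iron: ΔL = 1.23×10⁻⁵ × 3.118 m × 151 = 5.7911×10⁻³ m = 5.7911 mm
difference = 13.465 − 5.7911 = 7.6739 mm

7.67 mm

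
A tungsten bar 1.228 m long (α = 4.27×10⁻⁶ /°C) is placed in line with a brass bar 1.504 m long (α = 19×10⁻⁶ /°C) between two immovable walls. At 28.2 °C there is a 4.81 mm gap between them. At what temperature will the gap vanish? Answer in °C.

α₁L₁ = 5.24356×10⁻⁶ m/K, α₂L₂ = 2.8576×10⁻⁵ m/K → total 3.381956×10⁻⁵ m/K
ΔT = g/(α₁L₁+α₂L₂) = 4.81×10⁻³ / 3.381956×10⁻⁵ = 142.23 K
T = 28.2 + 142.23 = 170.43 °C

T = 170 °C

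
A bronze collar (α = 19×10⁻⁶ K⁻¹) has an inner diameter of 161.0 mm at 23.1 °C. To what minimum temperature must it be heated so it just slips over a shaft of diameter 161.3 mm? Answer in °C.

T = 121 °C

Required Δd = 161.3 − 161.0 = 0.3 mm
Δd = αd₀ΔT ⇒ ΔT = Δd/(αd₀) = 0.3 / (19×10⁻⁶ × 161.0) = 98.07 K
T_min = 23.1 + 98.07 = 121.17 °C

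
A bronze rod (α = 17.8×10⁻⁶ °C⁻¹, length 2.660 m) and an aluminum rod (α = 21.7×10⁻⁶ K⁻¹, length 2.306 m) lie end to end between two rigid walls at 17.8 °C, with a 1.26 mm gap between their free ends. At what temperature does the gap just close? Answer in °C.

α₁L₁ = 4.7348×10⁻⁵ m/K, α₂L₂ = 5.00402×10⁻⁵ m/K → total 9.73882×10⁻⁵ m/K
ΔT = g/(α₁L₁+α₂L₂) = 1.26×10⁻³ / 9.73882×10⁻⁵ = 12.938 K
T = 17.8 + 12.938 = 30.738 °C

T = 30.7 °C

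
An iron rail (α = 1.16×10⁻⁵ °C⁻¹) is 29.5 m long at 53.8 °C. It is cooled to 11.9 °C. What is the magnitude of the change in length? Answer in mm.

|ΔT| = |11.9 − 53.8| = 41.9 K
ΔL = αL₀ΔT = (1.16×10⁻⁵)(29.5)(41.9) = 1.43×10⁻² m

ΔL = 14.3 mm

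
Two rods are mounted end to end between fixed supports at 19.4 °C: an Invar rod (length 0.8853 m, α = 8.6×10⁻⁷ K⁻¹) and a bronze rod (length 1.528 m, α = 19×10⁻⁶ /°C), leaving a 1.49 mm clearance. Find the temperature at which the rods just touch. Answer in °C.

α₁L₁ = 7.61358×10⁻⁷ m/K, α₂L₂ = 2.9032×10⁻⁵ m/K → total 2.9793358×10⁻⁵ m/K
ΔT = g/(α₁L₁+α₂L₂) = 1.49×10⁻³ / 2.9793358×10⁻⁵ = 50.011 K
T = 19.4 + 50.011 = 69.411 °C

T = 69.4 °C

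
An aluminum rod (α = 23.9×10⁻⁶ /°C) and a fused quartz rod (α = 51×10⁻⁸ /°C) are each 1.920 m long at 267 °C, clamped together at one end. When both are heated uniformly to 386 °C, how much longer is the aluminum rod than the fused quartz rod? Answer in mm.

5.34 mm

ΔT = 119 K
aluminum: ΔL = 23.9×10⁻⁶ × 1.920 m × 119 = 5.4607×10⁻³ m = 5.4607 mm
fused quartz: ΔL = 51×10⁻⁸ × 1.920 m × 119 = 1.1652×10⁻⁴ m = 0.11652 mm
difference = 5.4607 − 0.11652 = 5.34418 mm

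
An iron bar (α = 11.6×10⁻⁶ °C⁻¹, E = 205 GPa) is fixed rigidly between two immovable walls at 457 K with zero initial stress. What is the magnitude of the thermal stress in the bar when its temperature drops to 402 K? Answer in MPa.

Fully constrained: the free strain ε = αΔT is blocked, so σ = Eε = EαΔT.
|ΔT| = 55 K
σ = 205×10⁹ × 11.6×10⁻⁶ × 55 = 1.31×10⁸ Pa

σ = 131 MPa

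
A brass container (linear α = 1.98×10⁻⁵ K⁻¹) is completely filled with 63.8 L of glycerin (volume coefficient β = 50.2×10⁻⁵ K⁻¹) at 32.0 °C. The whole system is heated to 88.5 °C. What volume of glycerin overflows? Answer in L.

1.60 L

The container also expands: β_container ≈ 3α = 5.94×10⁻⁵ /K
Net overflow = V₀(β_liq − 3α_cont)ΔT
β − 3α = 5.02×10⁻⁴ − 5.94×10⁻⁵ = 4.426×10⁻⁴ /K; ΔT = 56.5 K
ΔV = 63.8 × 4.426×10⁻⁴ × 56.5 = 1.60 L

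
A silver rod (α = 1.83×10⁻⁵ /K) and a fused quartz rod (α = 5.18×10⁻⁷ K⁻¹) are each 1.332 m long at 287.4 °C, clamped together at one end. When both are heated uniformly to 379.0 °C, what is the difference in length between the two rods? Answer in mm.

2.17 mm

ΔT = 91.6 K
silver: ΔL = 1.83×10⁻⁵ × 1.332 m × 91.6 = 2.2328×10⁻³ m = 2.2328 mm
fused quartz: ΔL = 5.18×10⁻⁷ × 1.332 m × 91.6 = 6.3202×10⁻⁵ m = 0.063202 mm
difference = 2.2328 − 0.063202 = 2.169598 mm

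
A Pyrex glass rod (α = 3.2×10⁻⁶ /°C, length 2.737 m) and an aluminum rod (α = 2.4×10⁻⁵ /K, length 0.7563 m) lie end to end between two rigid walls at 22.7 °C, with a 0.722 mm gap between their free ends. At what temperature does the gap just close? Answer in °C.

α₁L₁ = 8.7584×10⁻⁶ m/K, α₂L₂ = 1.81512×10⁻⁵ m/K → total 2.69096×10⁻⁵ m/K
ΔT = g/(α₁L₁+α₂L₂) = 7.22×10⁻⁴ / 2.69096×10⁻⁵ = 26.831 K
T = 22.7 + 26.831 = 49.531 °C

T = 49.5 °C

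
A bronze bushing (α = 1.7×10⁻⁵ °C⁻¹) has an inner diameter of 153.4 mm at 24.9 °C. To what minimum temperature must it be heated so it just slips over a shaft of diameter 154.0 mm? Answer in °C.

T = 255 °C

Required Δd = 154.0 − 153.4 = 0.6 mm
Δd = αd₀ΔT ⇒ ΔT = Δd/(αd₀) = 0.6 / (1.7×10⁻⁵ × 153.4) = 230.08 K
T_min = 24.9 + 230.08 = 254.98 °C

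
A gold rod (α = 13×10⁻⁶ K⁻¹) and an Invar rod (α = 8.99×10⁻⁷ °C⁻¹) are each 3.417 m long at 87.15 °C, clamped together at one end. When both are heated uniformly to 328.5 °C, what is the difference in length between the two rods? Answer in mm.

9.98 mm

ΔT = 241.35 K
gold: ΔL = 13×10⁻⁶ × 3.417 m × 241.35 = 1.0721×10⁻² m = 10.721 mm
Invar: ΔL = 8.99×10⁻⁷ × 3.417 m × 241.35 = 7.4140×10⁻⁴ m = 0.74140 mm
difference = 10.721 − 0.74140 = 9.9796 mm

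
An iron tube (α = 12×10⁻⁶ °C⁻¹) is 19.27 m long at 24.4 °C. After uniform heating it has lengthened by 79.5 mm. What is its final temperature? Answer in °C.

ΔL = αL₀ΔT ⇒ ΔT = ΔL / (αL₀)
ΔT = 79.5×10⁻³ m / (12×10⁻⁶ × 19.27 m) = 343.80 K
T = 24.4 + 343.80 = 368.20 °C

T = 368 °C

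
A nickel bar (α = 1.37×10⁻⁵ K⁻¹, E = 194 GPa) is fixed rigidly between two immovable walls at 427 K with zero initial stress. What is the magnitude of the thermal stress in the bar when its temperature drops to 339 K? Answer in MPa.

Fully constrained: the free strain ε = αΔT is blocked, so σ = Eε = EαΔT.
|ΔT| = 88 K
σ = 194×10⁹ × 1.37×10⁻⁵ × 88 = 2.34×10⁸ Pa

σ = 234 MPa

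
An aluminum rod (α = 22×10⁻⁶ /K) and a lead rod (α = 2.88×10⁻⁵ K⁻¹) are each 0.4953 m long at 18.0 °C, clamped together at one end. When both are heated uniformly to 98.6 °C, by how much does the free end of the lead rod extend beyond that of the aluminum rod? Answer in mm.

ΔT = 80.6 K
aluminum: ΔL = 22×10⁻⁶ × 0.4953 m × 80.6 = 8.7827×10⁻⁴ m = 0.87827 mm
lead: ΔL = 2.88×10⁻⁵ × 0.4953 m × 80.6 = 1.1497×10⁻³ m = 1.1497 mm
difference = 1.1497 − 0.87827 = 0.27143 mm

0.271 mm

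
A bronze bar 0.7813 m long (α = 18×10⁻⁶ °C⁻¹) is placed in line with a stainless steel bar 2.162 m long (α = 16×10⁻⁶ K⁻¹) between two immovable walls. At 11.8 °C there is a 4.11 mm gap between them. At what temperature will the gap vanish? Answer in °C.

α₁L₁ = 1.40634×10⁻⁵ m/K, α₂L₂ = 3.4592×10⁻⁵ m/K → total 4.86554×10⁻⁵ m/K
ΔT = g/(α₁L₁+α₂L₂) = 4.11×10⁻³ / 4.86554×10⁻⁵ = 84.472 K
T = 11.8 + 84.472 = 96.272 °C

T = 96.3 °C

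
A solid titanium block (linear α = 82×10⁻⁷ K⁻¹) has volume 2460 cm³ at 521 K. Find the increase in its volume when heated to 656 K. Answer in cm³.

Isotropic solid: β ≈ 3α = 2.5×10⁻⁵ /K; ΔT = 135 K
ΔV = 3αV₀ΔT = 3(82×10⁻⁷)(2460)(135) = 8.17 cm³

ΔV = 8.17 cm³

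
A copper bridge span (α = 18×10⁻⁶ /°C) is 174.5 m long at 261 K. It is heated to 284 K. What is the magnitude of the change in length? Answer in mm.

|ΔT| = |284 − 261| = 23 K
ΔL = αL₀ΔT = (18×10⁻⁶)(174.5)(23) = 7.22×10⁻² m

ΔL = 72.2 mm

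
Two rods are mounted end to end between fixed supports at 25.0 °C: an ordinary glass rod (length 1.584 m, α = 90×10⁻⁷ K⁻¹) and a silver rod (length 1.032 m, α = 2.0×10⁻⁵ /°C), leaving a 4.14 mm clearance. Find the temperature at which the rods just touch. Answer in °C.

T = 144 °C

α₁L₁ = 1.4256×10⁻⁵ m/K, α₂L₂ = 2.064×10⁻⁵ m/K → total 3.4896×10⁻⁵ m/K
ΔT = g/(α₁L₁+α₂L₂) = 4.14×10⁻³ / 3.4896×10⁻⁵ = 118.64 K
T = 25.0 + 118.64 = 143.64 °C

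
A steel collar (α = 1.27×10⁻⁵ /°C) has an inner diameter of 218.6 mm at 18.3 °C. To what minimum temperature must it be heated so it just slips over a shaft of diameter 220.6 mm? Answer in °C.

Required Δd = 220.6 − 218.6 = 2.0 mm
Δd = αd₀ΔT ⇒ ΔT = Δd/(αd₀) = 2.0 / (1.27×10⁻⁵ × 218.6) = 720.40 K
T_min = 18.3 + 720.40 = 738.70 °C

T = 739 °C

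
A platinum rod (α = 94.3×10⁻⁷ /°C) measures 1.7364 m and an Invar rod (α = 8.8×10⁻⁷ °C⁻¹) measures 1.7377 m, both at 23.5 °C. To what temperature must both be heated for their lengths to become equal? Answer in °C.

L₁(1 + α₁ΔT) = L₂(1 + α₂ΔT) ⇒ ΔT = (L₂ − L₁)/(α₁L₁ − α₂L₂)
L₂ − L₁ = 1.7377 − 1.7364 = 1.30×10⁻³ m
α₁L₁ − α₂L₂ = 94.3×10⁻⁷×1.7364 − 8.8×10⁻⁷×1.7377 = 1.4845076×10⁻⁵ m/K
ΔT = 1.30×10⁻³ / 1.4845076×10⁻⁵ = 87.571 K
T = 23.5 + 87.571 = 111.071 °C

T = 111.1 °C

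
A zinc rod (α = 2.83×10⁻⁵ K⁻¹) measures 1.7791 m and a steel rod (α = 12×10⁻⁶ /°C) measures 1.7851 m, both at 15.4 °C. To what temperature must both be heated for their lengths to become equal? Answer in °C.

T = 222.8 °C

L₁(1 + α₁ΔT) = L₂(1 + α₂ΔT) ⇒ ΔT = (L₂ − L₁)/(α₁L₁ − α₂L₂)
L₂ − L₁ = 1.7851 − 1.7791 = 6.00×10⁻³ m
α₁L₁ − α₂L₂ = 2.83×10⁻⁵×1.7791 − 12×10⁻⁶×1.7851 = 2.892733×10⁻⁵ m/K
ΔT = 6.00×10⁻³ / 2.892733×10⁻⁵ = 207.416 K
T = 15.4 + 207.416 = 222.816 °C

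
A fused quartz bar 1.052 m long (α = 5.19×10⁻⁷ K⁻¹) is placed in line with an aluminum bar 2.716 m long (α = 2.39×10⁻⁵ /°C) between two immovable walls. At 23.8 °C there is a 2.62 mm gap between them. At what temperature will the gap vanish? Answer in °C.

T = 63.8 °C

Gap closes when ΔL₁ + ΔL₂ = 2.62 mm = 2.62×10⁻³ m
(α₁L₁ + α₂L₂)ΔT = g
α₁L₁ + α₂L₂ = 5.19×10⁻⁷×1.052 + 2.39×10⁻⁵×2.716 = 6.5458388×10⁻⁵ m/K
ΔT = 2.62×10⁻³ / 6.5458388×10⁻⁵ = 40.025 K
T = 23.8 + 40.025 = 63.825 °C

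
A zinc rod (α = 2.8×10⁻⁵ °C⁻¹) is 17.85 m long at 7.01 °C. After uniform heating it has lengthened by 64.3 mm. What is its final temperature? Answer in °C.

ΔL = αL₀ΔT ⇒ ΔT = ΔL / (αL₀)
ΔT = 64.3×10⁻³ m / (2.8×10⁻⁵ × 17.85 m) = 128.65 K
T = 7.01 + 128.65 = 135.66 °C

T = 136 °C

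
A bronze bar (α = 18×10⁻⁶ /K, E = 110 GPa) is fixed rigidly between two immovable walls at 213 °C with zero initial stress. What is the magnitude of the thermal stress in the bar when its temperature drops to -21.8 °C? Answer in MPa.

Fully constrained: the free strain ε = αΔT is blocked, so σ = Eε = EαΔT.
|ΔT| = 234.8 K
σ = 110×10⁹ × 18×10⁻⁶ × 234.8 = 4.65×10⁸ Pa

σ = 465 MPa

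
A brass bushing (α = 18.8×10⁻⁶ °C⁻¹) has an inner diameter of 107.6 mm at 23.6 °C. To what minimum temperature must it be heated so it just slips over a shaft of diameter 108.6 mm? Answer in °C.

Required Δd = 108.6 − 107.6 = 1.0 mm
Δd = αd₀ΔT ⇒ ΔT = Δd/(αd₀) = 1.0 / (18.8×10⁻⁶ × 107.6) = 494.34 K
T_min = 23.6 + 494.34 = 517.94 °C

T = 518 °C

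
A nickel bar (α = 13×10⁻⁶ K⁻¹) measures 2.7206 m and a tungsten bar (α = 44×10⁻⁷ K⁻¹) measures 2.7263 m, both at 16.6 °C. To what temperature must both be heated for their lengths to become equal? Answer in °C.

Equal length when α₁L₁ΔT − α₂L₂ΔT = L₂ − L₁ = 5.70×10⁻³ m
α₁L₁ = 3.53678×10⁻⁵, α₂L₂ = 1.199572×10⁻⁵ → Δ(αL) = 2.337208×10⁻⁵ m/K
ΔT = 5.70×10⁻³ / 2.337208×10⁻⁵ = 243.881 K, so T = 16.6 + 243.881 = 260.481 °C

T = 260.5 °C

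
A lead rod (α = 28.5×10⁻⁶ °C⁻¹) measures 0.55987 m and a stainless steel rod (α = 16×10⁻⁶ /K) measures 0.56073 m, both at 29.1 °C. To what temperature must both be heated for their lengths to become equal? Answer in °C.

L₁(1 + α₁ΔT) = L₂(1 + α₂ΔT) ⇒ ΔT = (L₂ − L₁)/(α₁L₁ − α₂L₂)
L₂ − L₁ = 0.56073 − 0.55987 = 8.60×10⁻⁴ m
α₁L₁ − α₂L₂ = 28.5×10⁻⁶×0.55987 − 16×10⁻⁶×0.56073 = 6.984615×10⁻⁶ m/K
ΔT = 8.60×10⁻⁴ / 6.984615×10⁻⁶ = 123.128 K
T = 29.1 + 123.128 = 152.228 °C

T = 152.2 °C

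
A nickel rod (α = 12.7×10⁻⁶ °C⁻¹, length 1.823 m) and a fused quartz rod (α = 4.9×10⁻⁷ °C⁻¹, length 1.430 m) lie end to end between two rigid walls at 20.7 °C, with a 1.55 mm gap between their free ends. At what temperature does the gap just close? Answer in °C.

T = 85.7 °C

Gap closes when ΔL₁ + ΔL₂ = 1.55 mm = 1.55×10⁻³ m
(α₁L₁ + α₂L₂)ΔT = g
α₁L₁ + α₂L₂ = 12.7×10⁻⁶×1.823 + 4.9×10⁻⁷×1.430 = 2.38528×10⁻⁵ m/K
ΔT = 1.55×10⁻³ / 2.38528×10⁻⁵ = 64.982 K
T = 20.7 + 64.982 = 85.682 °C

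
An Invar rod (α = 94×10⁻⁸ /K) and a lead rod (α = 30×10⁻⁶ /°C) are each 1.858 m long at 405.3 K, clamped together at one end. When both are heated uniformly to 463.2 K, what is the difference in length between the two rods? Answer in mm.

ΔT = 57.9 K
Invar: ΔL = 94×10⁻⁸ × 1.858 m × 57.9 = 1.0112×10⁻⁴ m = 0.10112 mm
lead: ΔL = 30×10⁻⁶ × 1.858 m × 57.9 = 3.2273×10⁻³ m = 3.2273 mm
difference = 3.2273 − 0.10112 = 3.12618 mm

3.13 mm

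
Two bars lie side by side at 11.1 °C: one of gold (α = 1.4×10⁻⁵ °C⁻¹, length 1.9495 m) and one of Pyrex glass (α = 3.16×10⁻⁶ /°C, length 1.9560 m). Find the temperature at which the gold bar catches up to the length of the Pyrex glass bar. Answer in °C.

Equal length when α₁L₁ΔT − α₂L₂ΔT = L₂ − L₁ = 6.50×10⁻³ m
α₁L₁ = 2.7293×10⁻⁵, α₂L₂ = 6.18096×10⁻⁶ → Δ(αL) = 2.111204×10⁻⁵ m/K
ΔT = 6.50×10⁻³ / 2.111204×10⁻⁵ = 307.881 K, so T = 11.1 + 307.881 = 318.981 °C

T = 319.0 °C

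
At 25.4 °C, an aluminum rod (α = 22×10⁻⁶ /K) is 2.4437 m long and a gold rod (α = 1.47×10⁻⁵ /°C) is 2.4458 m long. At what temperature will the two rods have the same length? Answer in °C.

T = 143.3 °C

L₁(1 + α₁ΔT) = L₂(1 + α₂ΔT) ⇒ ΔT = (L₂ − L₁)/(α₁L₁ − α₂L₂)
L₂ − L₁ = 2.4458 − 2.4437 = 2.10×10⁻³ m
α₁L₁ − α₂L₂ = 22×10⁻⁶×2.4437 − 1.47×10⁻⁵×2.4458 = 1.780814×10⁻⁵ m/K
ΔT = 2.10×10⁻³ / 1.780814×10⁻⁵ = 117.924 K
T = 25.4 + 117.924 = 143.324 °C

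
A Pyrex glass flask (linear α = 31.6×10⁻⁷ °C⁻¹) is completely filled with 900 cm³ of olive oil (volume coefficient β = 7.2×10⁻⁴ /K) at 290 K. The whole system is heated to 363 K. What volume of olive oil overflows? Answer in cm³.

46.7 cm³

The flask also expands: β_container ≈ 3α = 9.48×10⁻⁶ /K
Net overflow = V₀(β_liq − 3α_cont)ΔT
β − 3α = 7.20×10⁻⁴ − 9.48×10⁻⁶ = 7.1052×10⁻⁴ /K; ΔT = 73 K
ΔV = 900 × 7.1052×10⁻⁴ × 73 = 46.7 cm³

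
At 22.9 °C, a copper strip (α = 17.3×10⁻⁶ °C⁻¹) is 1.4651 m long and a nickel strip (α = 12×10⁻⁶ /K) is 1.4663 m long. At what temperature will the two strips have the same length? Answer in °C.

Equal length when α₁L₁ΔT − α₂L₂ΔT = L₂ − L₁ = 1.20×10⁻³ m
α₁L₁ = 2.534623×10⁻⁵, α₂L₂ = 1.75956×10⁻⁵ → Δ(αL) = 7.75063×10⁻⁶ m/K
ΔT = 1.20×10⁻³ / 7.75063×10⁻⁶ = 154.826 K, so T = 22.9 + 154.826 = 177.726 °C

T = 177.7 °C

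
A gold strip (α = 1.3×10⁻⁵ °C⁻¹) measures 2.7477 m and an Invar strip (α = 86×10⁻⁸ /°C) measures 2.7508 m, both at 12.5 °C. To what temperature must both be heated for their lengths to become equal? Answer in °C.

T = 105.4 °C

Equal length when α₁L₁ΔT − α₂L₂ΔT = L₂ − L₁ = 3.10×10⁻³ m
α₁L₁ = 3.57201×10⁻⁵, α₂L₂ = 2.365688×10⁻⁶ → Δ(αL) = 3.3354412×10⁻⁵ m/K
ΔT = 3.10×10⁻³ / 3.3354412×10⁻⁵ = 92.941 K, so T = 12.5 + 92.941 = 105.441 °C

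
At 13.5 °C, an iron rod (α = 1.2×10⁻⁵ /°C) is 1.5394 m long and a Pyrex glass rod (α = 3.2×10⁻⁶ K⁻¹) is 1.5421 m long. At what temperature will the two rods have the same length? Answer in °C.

T = 212.9 °C

Equal length when α₁L₁ΔT − α₂L₂ΔT = L₂ − L₁ = 2.70×10⁻³ m
α₁L₁ = 1.84728×10⁻⁵, α₂L₂ = 4.93472×10⁻⁶ → Δ(αL) = 1.353808×10⁻⁵ m/K
ΔT = 2.70×10⁻³ / 1.353808×10⁻⁵ = 199.437 K, so T = 13.5 + 199.437 = 212.937 °C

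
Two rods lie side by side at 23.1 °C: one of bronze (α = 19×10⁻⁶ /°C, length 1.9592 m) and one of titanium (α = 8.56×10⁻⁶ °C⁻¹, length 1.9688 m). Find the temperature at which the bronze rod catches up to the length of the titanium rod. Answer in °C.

L₁(1 + α₁ΔT) = L₂(1 + α₂ΔT) ⇒ ΔT = (L₂ − L₁)/(α₁L₁ − α₂L₂)
L₂ − L₁ = 1.9688 − 1.9592 = 9.60×10⁻³ m
α₁L₁ − α₂L₂ = 19×10⁻⁶×1.9592 − 8.56×10⁻⁶×1.9688 = 2.0371872×10⁻⁵ m/K
ΔT = 9.60×10⁻³ / 2.0371872×10⁻⁵ = 471.238 K
T = 23.1 + 471.238 = 494.338 °C

T = 494.3 °C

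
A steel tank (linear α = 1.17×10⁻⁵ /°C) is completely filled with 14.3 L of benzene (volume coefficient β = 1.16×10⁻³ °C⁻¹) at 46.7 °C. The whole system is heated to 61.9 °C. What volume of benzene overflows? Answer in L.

0.245 L

The tank also expands: β_container ≈ 3α = 3.51×10⁻⁵ /K
Net overflow = V₀(β_liq − 3α_cont)ΔT
β − 3α = 1.16×10⁻³ − 3.51×10⁻⁵ = 1.1249×10⁻³ /K; ΔT = 15.2 K
ΔV = 14.3 × 1.1249×10⁻³ × 15.2 = 0.245 L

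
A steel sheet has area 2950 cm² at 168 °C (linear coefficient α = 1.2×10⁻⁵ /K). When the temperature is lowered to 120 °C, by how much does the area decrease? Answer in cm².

ΔA = 3.40 cm²

Area coefficient ≈ 2α; |ΔT| = 48 K
ΔA = 2αA₀ΔT = 2(1.2×10⁻⁵)(2950)(48) = 3.40 cm²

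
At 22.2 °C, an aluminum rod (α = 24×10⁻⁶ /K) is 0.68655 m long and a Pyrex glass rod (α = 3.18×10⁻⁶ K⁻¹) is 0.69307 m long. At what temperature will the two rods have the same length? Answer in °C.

T = 479.0 °C

Equal length when α₁L₁ΔT − α₂L₂ΔT = L₂ − L₁ = 6.52×10⁻³ m
α₁L₁ = 1.64772×10⁻⁵, α₂L₂ = 2.2039626×10⁻⁶ → Δ(αL) = 1.42732374×10⁻⁵ m/K
ΔT = 6.52×10⁻³ / 1.42732374×10⁻⁵ = 456.799 K, so T = 22.2 + 456.799 = 478.999 °C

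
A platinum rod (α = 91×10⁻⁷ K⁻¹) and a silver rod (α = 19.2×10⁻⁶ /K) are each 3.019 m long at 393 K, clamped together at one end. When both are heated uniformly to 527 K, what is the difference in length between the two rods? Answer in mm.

4.09 mm

ΔT = 134 K
platinum: ΔL = 91×10⁻⁷ × 3.019 m × 134 = 3.6814×10⁻³ m = 3.6814 mm
silver: ΔL = 19.2×10⁻⁶ × 3.019 m × 134 = 7.7673×10⁻³ m = 7.7673 mm
difference = 7.7673 − 3.6814 = 4.0859 mm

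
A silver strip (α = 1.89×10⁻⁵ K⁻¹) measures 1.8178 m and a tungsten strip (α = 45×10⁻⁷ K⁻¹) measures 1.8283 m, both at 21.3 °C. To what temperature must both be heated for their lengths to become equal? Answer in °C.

Equal length when α₁L₁ΔT − α₂L₂ΔT = L₂ − L₁ = 1.05×10⁻² m
α₁L₁ = 3.435642×10⁻⁵, α₂L₂ = 8.22735×10⁻⁶ → Δ(αL) = 2.612907×10⁻⁵ m/K
ΔT = 1.05×10⁻² / 2.612907×10⁻⁵ = 401.851 K, so T = 21.3 + 401.851 = 423.151 °C

T = 423.2 °C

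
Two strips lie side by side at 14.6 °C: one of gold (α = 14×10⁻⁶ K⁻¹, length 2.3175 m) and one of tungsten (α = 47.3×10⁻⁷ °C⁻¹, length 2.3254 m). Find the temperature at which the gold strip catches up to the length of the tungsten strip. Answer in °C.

Equal length when α₁L₁ΔT − α₂L₂ΔT = L₂ − L₁ = 7.90×10⁻³ m
α₁L₁ = 3.2445×10⁻⁵, α₂L₂ = 1.0999142×10⁻⁵ → Δ(αL) = 2.1445858×10⁻⁵ m/K
ΔT = 7.90×10⁻³ / 2.1445858×10⁻⁵ = 368.370 K, so T = 14.6 + 368.370 = 382.970 °C

T = 383.0 °C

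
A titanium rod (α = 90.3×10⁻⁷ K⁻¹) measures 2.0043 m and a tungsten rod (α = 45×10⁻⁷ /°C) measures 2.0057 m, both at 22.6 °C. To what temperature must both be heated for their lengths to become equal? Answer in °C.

Equal length when α₁L₁ΔT − α₂L₂ΔT = L₂ − L₁ = 1.40×10⁻³ m
α₁L₁ = 1.8098829×10⁻⁵, α₂L₂ = 9.02565×10⁻⁶ → Δ(αL) = 9.073179×10⁻⁶ m/K
ΔT = 1.40×10⁻³ / 9.073179×10⁻⁶ = 154.301 K, so T = 22.6 + 154.301 = 176.901 °C

T = 176.9 °C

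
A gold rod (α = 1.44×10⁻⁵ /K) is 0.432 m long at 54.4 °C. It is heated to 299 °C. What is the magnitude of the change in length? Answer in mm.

|ΔT| = |299 − 54.4| = 244.6 K
ΔL = αL₀ΔT = (1.44×10⁻⁵)(0.432)(244.6) = 1.52×10⁻³ m

ΔL = 1.52 mm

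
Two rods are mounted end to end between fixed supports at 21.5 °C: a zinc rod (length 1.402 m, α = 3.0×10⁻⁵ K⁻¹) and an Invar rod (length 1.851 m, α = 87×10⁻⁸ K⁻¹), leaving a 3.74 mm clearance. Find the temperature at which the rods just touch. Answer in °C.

T = 107 °C

α₁L₁ = 4.206×10⁻⁵ m/K, α₂L₂ = 1.61037×10⁻⁶ m/K → total 4.367037×10⁻⁵ m/K
ΔT = g/(α₁L₁+α₂L₂) = 3.74×10⁻³ / 4.367037×10⁻⁵ = 85.64 K
T = 21.5 + 85.64 = 107.14 °C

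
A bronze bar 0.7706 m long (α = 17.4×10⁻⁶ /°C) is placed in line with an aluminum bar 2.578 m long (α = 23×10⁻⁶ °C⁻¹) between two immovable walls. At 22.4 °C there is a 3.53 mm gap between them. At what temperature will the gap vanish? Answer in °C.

T = 71.0 °C

Gap closes when ΔL₁ + ΔL₂ = 3.53 mm = 3.53×10⁻³ m
(α₁L₁ + α₂L₂)ΔT = g
α₁L₁ + α₂L₂ = 17.4×10⁻⁶×0.7706 + 23×10⁻⁶×2.578 = 7.270244×10⁻⁵ m/K
ΔT = 3.53×10⁻³ / 7.270244×10⁻⁵ = 48.554 K
T = 22.4 + 48.554 = 70.954 °C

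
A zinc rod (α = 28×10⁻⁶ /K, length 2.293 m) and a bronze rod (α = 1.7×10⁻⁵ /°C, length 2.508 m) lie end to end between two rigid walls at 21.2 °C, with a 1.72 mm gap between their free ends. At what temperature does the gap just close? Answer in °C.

T = 37.3 °C

Gap closes when ΔL₁ + ΔL₂ = 1.72 mm = 1.72×10⁻³ m
(α₁L₁ + α₂L₂)ΔT = g
α₁L₁ + α₂L₂ = 28×10⁻⁶×2.293 + 1.7×10⁻⁵×2.508 = 1.0684×10⁻⁴ m/K
ΔT = 1.72×10⁻³ / 1.0684×10⁻⁴ = 16.099 K
T = 21.2 + 16.099 = 37.299 °C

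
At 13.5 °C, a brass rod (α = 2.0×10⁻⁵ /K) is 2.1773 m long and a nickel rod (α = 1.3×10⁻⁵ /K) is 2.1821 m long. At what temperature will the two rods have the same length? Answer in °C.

T = 329.7 °C

L₁(1 + α₁ΔT) = L₂(1 + α₂ΔT) ⇒ ΔT = (L₂ − L₁)/(α₁L₁ − α₂L₂)
L₂ − L₁ = 2.1821 − 2.1773 = 4.80×10⁻³ m
α₁L₁ − α₂L₂ = 2.0×10⁻⁵×2.1773 − 1.3×10⁻⁵×2.1821 = 1.51787×10⁻⁵ m/K
ΔT = 4.80×10⁻³ / 1.51787×10⁻⁵ = 316.233 K
T = 13.5 + 316.233 = 329.733 °C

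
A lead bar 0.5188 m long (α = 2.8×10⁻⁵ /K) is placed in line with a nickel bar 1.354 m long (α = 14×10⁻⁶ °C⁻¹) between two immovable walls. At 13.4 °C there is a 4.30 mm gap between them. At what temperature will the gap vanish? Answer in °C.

T = 142 °C

Gap closes when ΔL₁ + ΔL₂ = 4.30 mm = 4.30×10⁻³ m
(α₁L₁ + α₂L₂)ΔT = g
α₁L₁ + α₂L₂ = 2.8×10⁻⁵×0.5188 + 14×10⁻⁶×1.354 = 3.34824×10⁻⁵ m/K
ΔT = 4.30×10⁻³ / 3.34824×10⁻⁵ = 128.43 K
T = 13.4 + 128.43 = 141.83 °C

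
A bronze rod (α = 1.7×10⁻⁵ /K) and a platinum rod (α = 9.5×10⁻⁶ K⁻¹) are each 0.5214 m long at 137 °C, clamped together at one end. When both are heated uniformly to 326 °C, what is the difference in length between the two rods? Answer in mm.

ΔT = 189 K
bronze: ΔL = 1.7×10⁻⁵ × 0.5214 m × 189 = 1.6753×10⁻³ m = 1.6753 mm
platinum: ΔL = 9.5×10⁻⁶ × 0.5214 m × 189 = 9.3617×10⁻⁴ m = 0.93617 mm
difference = 1.6753 − 0.93617 = 0.73913 mm

0.739 mm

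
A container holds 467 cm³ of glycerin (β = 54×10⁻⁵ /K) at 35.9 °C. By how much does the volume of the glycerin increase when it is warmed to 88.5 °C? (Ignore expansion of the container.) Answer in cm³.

ΔV = 13.3 cm³

|ΔT| = |88.5 − 35.9| = 52.6 K
ΔV = βV₀ΔT = (54×10⁻⁵)(467)(52.6) = 13.3 cm³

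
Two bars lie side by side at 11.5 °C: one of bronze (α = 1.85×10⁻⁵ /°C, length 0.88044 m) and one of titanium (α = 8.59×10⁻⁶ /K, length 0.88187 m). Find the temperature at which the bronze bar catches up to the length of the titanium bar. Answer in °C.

T = 175.6 °C

Equal length when α₁L₁ΔT − α₂L₂ΔT = L₂ − L₁ = 1.43×10⁻³ m
α₁L₁ = 1.628814×10⁻⁵, α₂L₂ = 7.5752633×10⁻⁶ → Δ(αL) = 8.7128767×10⁻⁶ m/K
ΔT = 1.43×10⁻³ / 8.7128767×10⁻⁶ = 164.125 K, so T = 11.5 + 164.125 = 175.625 °C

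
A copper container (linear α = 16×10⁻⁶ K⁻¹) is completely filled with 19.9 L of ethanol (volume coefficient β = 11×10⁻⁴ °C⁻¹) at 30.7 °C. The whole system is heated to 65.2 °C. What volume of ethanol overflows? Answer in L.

0.722 L

The container also expands: β_container ≈ 3α = 4.8×10⁻⁵ /K
Net overflow = V₀(β_liq − 3α_cont)ΔT
β − 3α = 1.10×10⁻³ − 4.8×10⁻⁵ = 1.052×10⁻³ /K; ΔT = 34.5 K
ΔV = 19.9 × 1.052×10⁻³ × 34.5 = 0.722 L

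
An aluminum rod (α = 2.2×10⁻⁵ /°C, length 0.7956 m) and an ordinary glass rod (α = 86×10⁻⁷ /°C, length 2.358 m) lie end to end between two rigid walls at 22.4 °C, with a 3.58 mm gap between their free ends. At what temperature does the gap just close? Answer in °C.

Gap closes when ΔL₁ + ΔL₂ = 3.58 mm = 3.58×10⁻³ m
(α₁L₁ + α₂L₂)ΔT = g
α₁L₁ + α₂L₂ = 2.2×10⁻⁵×0.7956 + 86×10⁻⁷×2.358 = 3.7782×10⁻⁵ m/K
ΔT = 3.58×10⁻³ / 3.7782×10⁻⁵ = 94.75 K
T = 22.4 + 94.75 = 117.15 °C

T = 117 °C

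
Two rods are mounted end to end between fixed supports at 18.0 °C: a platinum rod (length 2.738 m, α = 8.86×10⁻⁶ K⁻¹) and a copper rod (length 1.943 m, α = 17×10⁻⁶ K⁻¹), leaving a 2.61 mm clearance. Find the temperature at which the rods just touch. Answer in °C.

α₁L₁ = 2.425868×10⁻⁵ m/K, α₂L₂ = 3.3031×10⁻⁵ m/K → total 5.728968×10⁻⁵ m/K
ΔT = g/(α₁L₁+α₂L₂) = 2.61×10⁻³ / 5.728968×10⁻⁵ = 45.558 K
T = 18.0 + 45.558 = 63.558 °C

T = 63.6 °C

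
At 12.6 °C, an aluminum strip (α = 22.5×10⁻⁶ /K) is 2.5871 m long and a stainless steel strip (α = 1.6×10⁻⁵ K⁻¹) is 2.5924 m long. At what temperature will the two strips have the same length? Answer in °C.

L₁(1 + α₁ΔT) = L₂(1 + α₂ΔT) ⇒ ΔT = (L₂ − L₁)/(α₁L₁ − α₂L₂)
L₂ − L₁ = 2.5924 − 2.5871 = 5.30×10⁻³ m
α₁L₁ − α₂L₂ = 22.5×10⁻⁶×2.5871 − 1.6×10⁻⁵×2.5924 = 1.673135×10⁻⁵ m/K
ΔT = 5.30×10⁻³ / 1.673135×10⁻⁵ = 316.771 K
T = 12.6 + 316.771 = 329.371 °C

T = 329.4 °C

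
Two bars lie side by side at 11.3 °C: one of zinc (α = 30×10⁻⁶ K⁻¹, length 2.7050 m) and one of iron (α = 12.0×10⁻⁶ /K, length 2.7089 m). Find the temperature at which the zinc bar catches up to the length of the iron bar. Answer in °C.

T = 91.48 °C

L₁(1 + α₁ΔT) = L₂(1 + α₂ΔT) ⇒ ΔT = (L₂ − L₁)/(α₁L₁ − α₂L₂)
L₂ − L₁ = 2.7089 − 2.7050 = 3.90×10⁻³ m
α₁L₁ − α₂L₂ = 30×10⁻⁶×2.7050 − 12.0×10⁻⁶×2.7089 = 4.86432×10⁻⁵ m/K
ΔT = 3.90×10⁻³ / 4.86432×10⁻⁵ = 80.1756 K
T = 11.3 + 80.1756 = 91.4756 °C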